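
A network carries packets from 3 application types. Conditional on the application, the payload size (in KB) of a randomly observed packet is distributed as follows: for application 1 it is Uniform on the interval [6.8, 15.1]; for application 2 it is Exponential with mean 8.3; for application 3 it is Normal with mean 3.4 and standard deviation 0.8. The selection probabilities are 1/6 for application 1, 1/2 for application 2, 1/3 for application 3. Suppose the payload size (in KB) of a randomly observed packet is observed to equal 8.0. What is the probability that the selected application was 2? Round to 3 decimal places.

0.534

Likelihoods f(8.0 | ·): 1: 0.120482; 2: 0.0459542; 3: 3.29905e-08.
Posterior ∝ prior × likelihood. Numerator for 2: 0.5·0.0459542 = 0.0229771.
Normalizing constant: 0.166667·0.120482 + 0.5·0.0459542 + 0.333333·3.29905e-08 = 0.0430574.
P(2 | observation) = 0.0229771 / 0.0430574 = 0.533638.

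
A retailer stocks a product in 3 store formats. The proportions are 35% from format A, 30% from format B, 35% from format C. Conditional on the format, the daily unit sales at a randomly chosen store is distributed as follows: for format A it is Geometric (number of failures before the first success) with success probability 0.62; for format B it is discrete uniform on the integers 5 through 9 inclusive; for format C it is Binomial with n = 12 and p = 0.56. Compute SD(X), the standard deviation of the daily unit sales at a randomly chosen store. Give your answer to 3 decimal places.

3.293

Per component, A: μ=0.612903, E[X²]=1.3642; B: μ=7, E[X²]=51; C: μ=6.72, E[X²]=48.1152.
E[X] = 0.35·0.612903 + 0.3·7 + 0.35·6.72 = 4.66652.
E[X²] = 0.35·1.3642 + 0.3·51 + 0.35·48.1152 = 32.6178.
Var(X) = E[X²] − (E[X])² = 32.6178 − 21.7764 = 10.8414.
SD(X) = √10.8414 = 3.29263.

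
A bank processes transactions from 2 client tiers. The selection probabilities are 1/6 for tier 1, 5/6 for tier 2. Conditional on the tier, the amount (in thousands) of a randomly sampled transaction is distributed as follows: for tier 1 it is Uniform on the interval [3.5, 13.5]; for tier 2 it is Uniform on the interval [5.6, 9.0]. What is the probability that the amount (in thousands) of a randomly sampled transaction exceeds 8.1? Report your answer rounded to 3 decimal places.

Conditional on each tier, P(X > 8.1): 1: 0.54; 2: 0.264706.
By total probability, P(X > 8.1) = 0.166667·0.54 + 0.833333·0.264706 = 0.310588.

0.311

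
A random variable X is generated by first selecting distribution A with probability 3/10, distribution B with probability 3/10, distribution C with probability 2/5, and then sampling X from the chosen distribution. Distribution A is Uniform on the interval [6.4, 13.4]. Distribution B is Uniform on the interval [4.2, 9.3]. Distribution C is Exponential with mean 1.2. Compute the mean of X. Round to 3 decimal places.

Component means — A: 9.9; B: 6.75; C: 1.2.
E[X] = 0.3·9.9 + 0.3·6.75 + 0.4·1.2 = 5.475.

5.475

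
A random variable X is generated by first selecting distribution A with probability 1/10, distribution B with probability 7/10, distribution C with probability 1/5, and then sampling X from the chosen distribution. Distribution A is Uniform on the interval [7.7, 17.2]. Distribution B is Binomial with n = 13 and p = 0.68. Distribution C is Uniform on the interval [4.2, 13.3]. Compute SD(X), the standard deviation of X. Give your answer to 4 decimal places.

2.3021

Per component, A: μ=12.45, E[X²]=162.523; B: μ=8.84, E[X²]=80.9744; C: μ=8.75, E[X²]=83.4633.
E[X] = 0.1·12.45 + 0.7·8.84 + 0.2·8.75 = 9.183.
E[X²] = 0.1·162.523 + 0.7·80.9744 + 0.2·83.4633 = 89.6271.
Var(X) = E[X²] − (E[X])² = 89.6271 − 84.3275 = 5.29959.
SD(X) = √5.29959 = 2.30208.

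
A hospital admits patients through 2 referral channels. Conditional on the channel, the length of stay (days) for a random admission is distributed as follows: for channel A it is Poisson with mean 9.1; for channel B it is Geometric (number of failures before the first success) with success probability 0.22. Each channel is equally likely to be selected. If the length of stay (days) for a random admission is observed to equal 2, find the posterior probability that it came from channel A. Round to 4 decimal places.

Likelihoods P(X=2 | ·): A: 0.00462352; B: 0.133848.
Posterior ∝ prior × likelihood. Numerator for A: 0.5·0.00462352 = 0.00231176.
Normalizing constant: 0.5·0.00462352 + 0.5·0.133848 = 0.0692358.
P(A | observation) = 0.00231176 / 0.0692358 = 0.0333897.

0.0334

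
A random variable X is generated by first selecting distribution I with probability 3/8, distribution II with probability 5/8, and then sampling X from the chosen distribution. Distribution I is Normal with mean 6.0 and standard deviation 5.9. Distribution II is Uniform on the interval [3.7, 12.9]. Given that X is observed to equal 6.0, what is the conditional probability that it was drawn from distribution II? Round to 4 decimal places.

0.7282

Likelihoods f(6.0 | ·): I: 0.0676173; II: 0.108696.
Posterior ∝ prior × likelihood. Numerator for II: 0.625·0.108696 = 0.0679348.
Normalizing constant: 0.375·0.0676173 + 0.625·0.108696 = 0.0932913.
P(II | observation) = 0.0679348 / 0.0932913 = 0.728201.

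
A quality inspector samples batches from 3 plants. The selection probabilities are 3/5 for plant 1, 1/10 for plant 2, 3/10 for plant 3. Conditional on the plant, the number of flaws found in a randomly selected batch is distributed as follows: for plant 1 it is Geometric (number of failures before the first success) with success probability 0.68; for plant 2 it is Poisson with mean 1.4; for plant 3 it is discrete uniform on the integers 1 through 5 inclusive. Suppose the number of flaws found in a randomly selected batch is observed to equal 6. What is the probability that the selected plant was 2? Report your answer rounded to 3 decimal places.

Likelihoods P(X=6 | ·): 1: 0.000730144; 2: 0.00257883; 3: 0.
Posterior ∝ prior × likelihood. Numerator for 2: 0.1·0.00257883 = 0.000257883.
Normalizing constant: 0.6·0.000730144 + 0.1·0.00257883 + 0.3·0 = 0.00069597.
P(2 | observation) = 0.000257883 / 0.00069597 = 0.370538.

0.371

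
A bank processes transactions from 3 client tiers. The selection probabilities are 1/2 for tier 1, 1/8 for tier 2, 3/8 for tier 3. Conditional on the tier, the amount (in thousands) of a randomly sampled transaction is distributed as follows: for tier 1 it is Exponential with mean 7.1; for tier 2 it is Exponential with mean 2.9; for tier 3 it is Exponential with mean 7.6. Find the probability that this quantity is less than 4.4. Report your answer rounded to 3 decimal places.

0.493

Conditional on each tier, P(X < 4.4): 1: 0.461904; 2: 0.780684; 3: 0.439512.
By total probability, P(X < 4.4) = 0.5·0.461904 + 0.125·0.780684 + 0.375·0.439512 = 0.493354.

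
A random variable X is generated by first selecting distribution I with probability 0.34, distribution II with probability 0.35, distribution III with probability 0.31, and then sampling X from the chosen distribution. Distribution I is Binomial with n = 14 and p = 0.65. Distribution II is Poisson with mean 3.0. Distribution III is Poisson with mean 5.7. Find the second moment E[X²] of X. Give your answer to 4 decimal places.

For each component E[X²] = Var + (mean)², giving I: 85.995; II: 12; III: 38.19.
Overall E[X²] = 0.34·85.995 + 0.35·12 + 0.31·38.19 = 45.2772.

45.2772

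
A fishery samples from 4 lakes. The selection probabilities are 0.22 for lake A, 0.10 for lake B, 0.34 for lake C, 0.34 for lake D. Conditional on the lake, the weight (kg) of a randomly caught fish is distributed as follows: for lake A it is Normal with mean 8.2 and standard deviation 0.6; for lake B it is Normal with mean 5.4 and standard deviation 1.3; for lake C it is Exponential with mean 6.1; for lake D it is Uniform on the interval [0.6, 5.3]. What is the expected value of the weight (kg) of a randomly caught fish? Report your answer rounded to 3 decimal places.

5.421

Component means — A: 8.2; B: 5.4; C: 6.1; D: 2.95.
E[X] = 0.22·8.2 + 0.1·5.4 + 0.34·6.1 + 0.34·2.95 = 5.421.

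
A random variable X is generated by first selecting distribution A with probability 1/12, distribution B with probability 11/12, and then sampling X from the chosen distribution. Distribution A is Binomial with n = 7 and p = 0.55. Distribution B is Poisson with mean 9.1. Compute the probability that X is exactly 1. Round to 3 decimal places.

Conditional on each component, P(X = 1): A: 0.0319695; B: 0.00101616.
By total probability, P(X = 1) = 0.0833333·0.0319695 + 0.916667·0.00101616 = 0.0035956.

0.004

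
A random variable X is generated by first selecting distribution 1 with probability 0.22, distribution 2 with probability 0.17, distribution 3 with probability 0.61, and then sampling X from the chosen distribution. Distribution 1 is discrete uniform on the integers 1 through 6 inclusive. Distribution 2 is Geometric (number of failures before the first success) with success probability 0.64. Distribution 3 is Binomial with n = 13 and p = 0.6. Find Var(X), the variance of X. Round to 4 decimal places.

Per component, 1: μ=3.5, E[X²]=15.1667; 2: μ=0.5625, E[X²]=1.19531; 3: μ=7.8, E[X²]=63.96.
E[X] = 0.22·3.5 + 0.17·0.5625 + 0.61·7.8 = 5.62362.
E[X²] = 0.22·15.1667 + 0.17·1.19531 + 0.61·63.96 = 42.5555.
Var(X) = E[X²] − (E[X])² = 42.5555 − 31.6252 = 10.9303.

10.9303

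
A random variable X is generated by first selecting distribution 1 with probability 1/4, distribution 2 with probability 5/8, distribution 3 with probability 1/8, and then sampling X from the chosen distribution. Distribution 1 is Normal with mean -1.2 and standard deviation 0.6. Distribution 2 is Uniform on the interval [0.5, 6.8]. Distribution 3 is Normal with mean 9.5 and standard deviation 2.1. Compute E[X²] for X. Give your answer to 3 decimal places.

For each component E[X²] = Var + (mean)², giving 1: 1.8; 2: 16.63; 3: 94.66.
Overall E[X²] = 0.25·1.8 + 0.625·16.63 + 0.125·94.66 = 22.6762.

22.676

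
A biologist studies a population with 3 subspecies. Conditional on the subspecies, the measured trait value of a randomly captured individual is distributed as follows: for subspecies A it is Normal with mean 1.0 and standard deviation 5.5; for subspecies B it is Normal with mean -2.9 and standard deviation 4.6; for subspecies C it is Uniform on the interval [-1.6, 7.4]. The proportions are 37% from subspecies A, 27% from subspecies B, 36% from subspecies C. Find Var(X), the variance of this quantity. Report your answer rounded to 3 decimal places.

24.606

Per component, A: μ=1, E[X²]=31.25; B: μ=-2.9, E[X²]=29.57; C: μ=2.9, E[X²]=15.16.
E[X] = 0.37·1 + 0.27·-2.9 + 0.36·2.9 = 0.631.
E[X²] = 0.37·31.25 + 0.27·29.57 + 0.36·15.16 = 25.004.
Var(X) = E[X²] − (E[X])² = 25.004 − 0.398161 = 24.6058.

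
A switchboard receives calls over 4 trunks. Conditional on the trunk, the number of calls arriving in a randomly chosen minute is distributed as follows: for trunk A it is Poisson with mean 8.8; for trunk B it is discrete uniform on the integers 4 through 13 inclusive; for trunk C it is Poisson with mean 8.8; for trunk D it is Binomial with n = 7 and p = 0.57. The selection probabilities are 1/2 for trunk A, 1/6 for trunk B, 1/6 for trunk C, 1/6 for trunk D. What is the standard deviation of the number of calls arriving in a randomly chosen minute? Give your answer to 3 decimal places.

3.267

Per component, A: μ=8.8, E[X²]=86.24; B: μ=8.5, E[X²]=80.5; C: μ=8.8, E[X²]=86.24; D: μ=3.99, E[X²]=17.6358.
E[X] = 0.5·8.8 + 0.166667·8.5 + 0.166667·8.8 + 0.166667·3.99 = 7.94833.
E[X²] = 0.5·86.24 + 0.166667·80.5 + 0.166667·86.24 + 0.166667·17.6358 = 73.8493.
Var(X) = E[X²] − (E[X])² = 73.8493 − 63.176 = 10.6733.
SD(X) = √10.6733 = 3.267.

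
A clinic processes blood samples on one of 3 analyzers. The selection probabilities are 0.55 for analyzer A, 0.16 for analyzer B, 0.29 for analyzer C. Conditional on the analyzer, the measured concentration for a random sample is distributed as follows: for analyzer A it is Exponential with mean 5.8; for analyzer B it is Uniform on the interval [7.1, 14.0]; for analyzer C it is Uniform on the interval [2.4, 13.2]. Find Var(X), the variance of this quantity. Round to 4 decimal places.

24.9300

Per component, A: μ=5.8, E[X²]=67.28; B: μ=10.55, E[X²]=115.27; C: μ=7.8, E[X²]=70.56.
E[X] = 0.55·5.8 + 0.16·10.55 + 0.29·7.8 = 7.14.
E[X²] = 0.55·67.28 + 0.16·115.27 + 0.29·70.56 = 75.9096.
Var(X) = E[X²] − (E[X])² = 75.9096 − 50.9796 = 24.93.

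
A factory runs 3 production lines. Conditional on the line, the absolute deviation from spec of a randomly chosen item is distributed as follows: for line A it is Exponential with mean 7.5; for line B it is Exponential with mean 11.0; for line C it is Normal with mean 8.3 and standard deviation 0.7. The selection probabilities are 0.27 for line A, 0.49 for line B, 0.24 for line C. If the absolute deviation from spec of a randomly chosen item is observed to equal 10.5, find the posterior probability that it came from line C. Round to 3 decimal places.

0.036

Likelihoods f(10.5 | ·): A: 0.0328796; B: 0.0349988; C: 0.00408253.
Posterior ∝ prior × likelihood. Numerator for C: 0.24·0.00408253 = 0.000979806.
Normalizing constant: 0.27·0.0328796 + 0.49·0.0349988 + 0.24·0.00408253 = 0.0270067.
P(C | observation) = 0.000979806 / 0.0270067 = 0.0362801.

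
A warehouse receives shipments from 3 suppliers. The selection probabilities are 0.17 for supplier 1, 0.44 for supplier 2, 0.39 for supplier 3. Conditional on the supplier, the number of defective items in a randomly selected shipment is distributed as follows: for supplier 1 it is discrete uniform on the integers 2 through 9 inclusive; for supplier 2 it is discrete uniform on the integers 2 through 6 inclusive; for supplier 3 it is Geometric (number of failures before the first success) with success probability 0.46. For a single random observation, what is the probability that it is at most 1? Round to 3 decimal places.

Conditional on each supplier, P(X ≤ 1): 1: 0; 2: 0; 3: 0.7084.
By total probability, P(X ≤ 1) = 0.17·0 + 0.44·0 + 0.39·0.7084 = 0.276276.

0.276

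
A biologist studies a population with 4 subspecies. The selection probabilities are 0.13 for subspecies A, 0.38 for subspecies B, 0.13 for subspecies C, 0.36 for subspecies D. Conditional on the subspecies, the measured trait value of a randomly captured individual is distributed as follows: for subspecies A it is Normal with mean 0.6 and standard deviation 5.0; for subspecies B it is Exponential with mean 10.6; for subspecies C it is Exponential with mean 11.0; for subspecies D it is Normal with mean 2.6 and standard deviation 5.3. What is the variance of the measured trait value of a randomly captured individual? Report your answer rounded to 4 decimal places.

90.8096

Per component, A: μ=0.6, E[X²]=25.36; B: μ=10.6, E[X²]=224.72; C: μ=11, E[X²]=242; D: μ=2.6, E[X²]=34.85.
E[X] = 0.13·0.6 + 0.38·10.6 + 0.13·11 + 0.36·2.6 = 6.472.
E[X²] = 0.13·25.36 + 0.38·224.72 + 0.13·242 + 0.36·34.85 = 132.696.
Var(X) = E[X²] − (E[X])² = 132.696 − 41.8868 = 90.8096.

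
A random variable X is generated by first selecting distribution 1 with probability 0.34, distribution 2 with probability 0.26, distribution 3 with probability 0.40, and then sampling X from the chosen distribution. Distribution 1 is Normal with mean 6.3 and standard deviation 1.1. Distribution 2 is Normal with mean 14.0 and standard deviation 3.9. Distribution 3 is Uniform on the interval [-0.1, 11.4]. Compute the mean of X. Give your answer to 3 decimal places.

8.042

Component means — 1: 6.3; 2: 14; 3: 5.65.
E[X] = 0.34·6.3 + 0.26·14 + 0.4·5.65 = 8.042.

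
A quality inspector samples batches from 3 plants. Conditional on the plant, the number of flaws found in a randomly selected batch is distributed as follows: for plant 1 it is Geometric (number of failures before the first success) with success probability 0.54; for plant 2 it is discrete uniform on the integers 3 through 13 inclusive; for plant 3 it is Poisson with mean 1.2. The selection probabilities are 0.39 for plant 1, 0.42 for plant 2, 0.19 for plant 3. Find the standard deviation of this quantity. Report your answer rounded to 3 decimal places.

4.137

Per component, 1: μ=0.851852, E[X²]=2.30316; 2: μ=8, E[X²]=74; 3: μ=1.2, E[X²]=2.64.
E[X] = 0.39·0.851852 + 0.42·8 + 0.19·1.2 = 3.92022.
E[X²] = 0.39·2.30316 + 0.42·74 + 0.19·2.64 = 32.4798.
Var(X) = E[X²] − (E[X])² = 32.4798 − 15.3681 = 17.1117.
SD(X) = √17.1117 = 4.13663.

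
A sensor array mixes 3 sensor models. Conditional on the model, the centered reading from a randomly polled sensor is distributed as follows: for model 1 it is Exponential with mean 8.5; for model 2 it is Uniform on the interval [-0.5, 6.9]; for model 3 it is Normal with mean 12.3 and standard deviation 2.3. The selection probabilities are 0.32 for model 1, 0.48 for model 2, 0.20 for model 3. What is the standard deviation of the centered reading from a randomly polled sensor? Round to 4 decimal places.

Per component, 1: μ=8.5, E[X²]=144.5; 2: μ=3.2, E[X²]=14.8033; 3: μ=12.3, E[X²]=156.58.
E[X] = 0.32·8.5 + 0.48·3.2 + 0.2·12.3 = 6.716.
E[X²] = 0.32·144.5 + 0.48·14.8033 + 0.2·156.58 = 84.6616.
Var(X) = E[X²] − (E[X])² = 84.6616 − 45.1047 = 39.5569.
SD(X) = √39.5569 = 6.28943.

6.2894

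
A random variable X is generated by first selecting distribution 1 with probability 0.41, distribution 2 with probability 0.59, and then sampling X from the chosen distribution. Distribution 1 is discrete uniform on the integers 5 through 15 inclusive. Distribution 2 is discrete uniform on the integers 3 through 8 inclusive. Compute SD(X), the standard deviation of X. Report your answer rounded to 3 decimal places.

3.274

Per component, 1: μ=10, E[X²]=110; 2: μ=5.5, E[X²]=33.1667.
E[X] = 0.41·10 + 0.59·5.5 = 7.345.
E[X²] = 0.41·110 + 0.59·33.1667 = 64.6683.
Var(X) = E[X²] − (E[X])² = 64.6683 − 53.949 = 10.7193.
SD(X) = √10.7193 = 3.27404.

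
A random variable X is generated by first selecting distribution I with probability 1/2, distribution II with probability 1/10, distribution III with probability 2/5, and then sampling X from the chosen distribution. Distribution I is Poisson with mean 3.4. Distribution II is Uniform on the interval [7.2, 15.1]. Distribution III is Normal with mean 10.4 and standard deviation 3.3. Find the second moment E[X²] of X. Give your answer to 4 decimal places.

For each component E[X²] = Var + (mean)², giving I: 14.96; II: 129.523; III: 119.05.
Overall E[X²] = 0.5·14.96 + 0.1·129.523 + 0.4·119.05 = 68.0523.

68.0523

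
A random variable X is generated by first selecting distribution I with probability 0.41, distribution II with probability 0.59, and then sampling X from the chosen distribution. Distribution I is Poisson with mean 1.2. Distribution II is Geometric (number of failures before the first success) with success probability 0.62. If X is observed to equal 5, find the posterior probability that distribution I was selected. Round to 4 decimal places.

0.4691

Likelihoods P(X=5 | ·): I: 0.00624556; II: 0.00491258.
Posterior ∝ prior × likelihood. Numerator for I: 0.41·0.00624556 = 0.00256068.
Normalizing constant: 0.41·0.00624556 + 0.59·0.00491258 = 0.0054591.
P(I | observation) = 0.00256068 / 0.0054591 = 0.469066.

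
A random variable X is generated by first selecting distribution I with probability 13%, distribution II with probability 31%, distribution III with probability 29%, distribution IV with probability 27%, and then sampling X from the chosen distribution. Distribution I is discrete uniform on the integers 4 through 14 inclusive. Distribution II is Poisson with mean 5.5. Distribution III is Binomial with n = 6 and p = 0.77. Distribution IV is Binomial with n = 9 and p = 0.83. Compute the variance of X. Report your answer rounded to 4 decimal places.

Per component, I: μ=9, E[X²]=91; II: μ=5.5, E[X²]=35.75; III: μ=4.62, E[X²]=22.407; IV: μ=7.47, E[X²]=57.0708.
E[X] = 0.13·9 + 0.31·5.5 + 0.29·4.62 + 0.27·7.47 = 6.2317.
E[X²] = 0.13·91 + 0.31·35.75 + 0.29·22.407 + 0.27·57.0708 = 44.8196.
Var(X) = E[X²] − (E[X])² = 44.8196 − 38.8341 = 5.98556.

5.9856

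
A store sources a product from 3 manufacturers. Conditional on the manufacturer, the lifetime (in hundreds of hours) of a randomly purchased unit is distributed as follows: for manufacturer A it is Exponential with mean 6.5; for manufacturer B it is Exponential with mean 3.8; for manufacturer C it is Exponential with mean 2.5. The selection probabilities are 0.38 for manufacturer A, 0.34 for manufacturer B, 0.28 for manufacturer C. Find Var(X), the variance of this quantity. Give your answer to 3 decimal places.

Per component, A: μ=6.5, E[X²]=84.5; B: μ=3.8, E[X²]=28.88; C: μ=2.5, E[X²]=12.5.
E[X] = 0.38·6.5 + 0.34·3.8 + 0.28·2.5 = 4.462.
E[X²] = 0.38·84.5 + 0.34·28.88 + 0.28·12.5 = 45.4292.
Var(X) = E[X²] − (E[X])² = 45.4292 − 19.9094 = 25.5198.

25.520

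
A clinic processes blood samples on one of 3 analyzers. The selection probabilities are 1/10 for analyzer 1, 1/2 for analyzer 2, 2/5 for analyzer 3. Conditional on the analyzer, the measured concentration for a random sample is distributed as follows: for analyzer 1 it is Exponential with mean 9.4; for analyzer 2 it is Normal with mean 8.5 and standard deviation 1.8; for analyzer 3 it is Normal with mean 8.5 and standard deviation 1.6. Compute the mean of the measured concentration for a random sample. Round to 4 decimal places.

8.5900

Component means — 1: 9.4; 2: 8.5; 3: 8.5.
E[X] = 0.1·9.4 + 0.5·8.5 + 0.4·8.5 = 8.59.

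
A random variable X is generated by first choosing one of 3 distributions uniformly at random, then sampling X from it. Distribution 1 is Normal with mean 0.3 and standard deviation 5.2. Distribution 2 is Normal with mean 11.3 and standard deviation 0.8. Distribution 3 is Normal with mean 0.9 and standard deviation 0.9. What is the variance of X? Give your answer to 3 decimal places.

34.999

Per component, 1: μ=0.3, E[X²]=27.13; 2: μ=11.3, E[X²]=128.33; 3: μ=0.9, E[X²]=1.62.
E[X] = 0.333333·0.3 + 0.333333·11.3 + 0.333333·0.9 = 4.16667.
E[X²] = 0.333333·27.13 + 0.333333·128.33 + 0.333333·1.62 = 52.36.
Var(X) = E[X²] − (E[X])² = 52.36 − 17.3611 = 34.9989.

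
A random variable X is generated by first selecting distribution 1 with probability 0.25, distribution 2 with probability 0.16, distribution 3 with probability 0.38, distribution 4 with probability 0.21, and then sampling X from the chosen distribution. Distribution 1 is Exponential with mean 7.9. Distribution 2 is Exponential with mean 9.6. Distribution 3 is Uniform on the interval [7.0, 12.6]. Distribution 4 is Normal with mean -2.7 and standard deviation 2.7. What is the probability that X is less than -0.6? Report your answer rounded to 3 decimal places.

0.164

Conditional on each component, P(X < -0.6): 1: 0; 2: 0; 3: 0; 4: 0.78165.
By total probability, P(X < -0.6) = 0.25·0 + 0.16·0 + 0.38·0 + 0.21·0.78165 = 0.164146.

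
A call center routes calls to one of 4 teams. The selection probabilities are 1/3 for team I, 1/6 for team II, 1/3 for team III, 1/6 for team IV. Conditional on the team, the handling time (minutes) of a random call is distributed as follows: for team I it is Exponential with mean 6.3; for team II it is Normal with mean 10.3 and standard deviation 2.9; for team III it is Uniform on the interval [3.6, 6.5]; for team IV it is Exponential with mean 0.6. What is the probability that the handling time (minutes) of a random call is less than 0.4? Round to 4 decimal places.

Conditional on each team, P(X < 0.4): I: 0.0615184; II: 0.000320326; III: 0; IV: 0.486583.
By total probability, P(X < 0.4) = 0.333333·0.0615184 + 0.166667·0.000320326 + 0.333333·0 + 0.166667·0.486583 = 0.101657.

0.1017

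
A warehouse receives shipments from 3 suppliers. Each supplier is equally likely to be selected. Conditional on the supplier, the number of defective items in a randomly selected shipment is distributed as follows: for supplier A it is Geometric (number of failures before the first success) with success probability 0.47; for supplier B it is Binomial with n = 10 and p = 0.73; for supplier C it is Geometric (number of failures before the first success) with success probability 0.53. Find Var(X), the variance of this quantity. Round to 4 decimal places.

10.8239

Per component, A: μ=1.12766, E[X²]=3.67089; B: μ=7.3, E[X²]=55.261; C: μ=0.886792, E[X²]=2.45959.
E[X] = 0.333333·1.12766 + 0.333333·7.3 + 0.333333·0.886792 = 3.10482.
E[X²] = 0.333333·3.67089 + 0.333333·55.261 + 0.333333·2.45959 = 20.4638.
Var(X) = E[X²] − (E[X])² = 20.4638 − 9.63989 = 10.8239.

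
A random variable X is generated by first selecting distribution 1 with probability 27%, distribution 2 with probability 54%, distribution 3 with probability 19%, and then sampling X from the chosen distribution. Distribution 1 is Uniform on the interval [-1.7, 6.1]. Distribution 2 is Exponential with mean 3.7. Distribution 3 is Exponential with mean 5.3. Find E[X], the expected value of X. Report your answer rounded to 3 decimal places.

3.599

Component means — 1: 2.2; 2: 3.7; 3: 5.3.
E[X] = 0.27·2.2 + 0.54·3.7 + 0.19·5.3 = 3.599.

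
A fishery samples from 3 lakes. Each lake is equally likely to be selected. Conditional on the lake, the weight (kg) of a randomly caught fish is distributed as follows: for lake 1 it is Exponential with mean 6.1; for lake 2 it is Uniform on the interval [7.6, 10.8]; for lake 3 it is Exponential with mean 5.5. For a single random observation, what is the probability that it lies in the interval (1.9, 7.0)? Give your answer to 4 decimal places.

0.2809

Conditional on each lake, P(1.9 < X < 7.0): 1: 0.414949; 2: 0; 3: 0.427832.
By total probability, P(1.9 < X < 7.0) = 0.333333·0.414949 + 0.333333·0 + 0.333333·0.427832 = 0.280927.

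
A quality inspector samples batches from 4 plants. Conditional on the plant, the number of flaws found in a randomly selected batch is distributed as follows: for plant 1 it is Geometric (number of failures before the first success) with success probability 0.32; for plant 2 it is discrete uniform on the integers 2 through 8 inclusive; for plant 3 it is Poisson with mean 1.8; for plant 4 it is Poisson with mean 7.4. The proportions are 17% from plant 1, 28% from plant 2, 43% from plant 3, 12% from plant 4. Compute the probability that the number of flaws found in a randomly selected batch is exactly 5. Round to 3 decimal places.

Conditional on each plant, P(X = 5): 1: 0.0465259; 2: 0.142857; 3: 0.0260286; 4: 0.113031.
By total probability, P(X = 5) = 0.17·0.0465259 + 0.28·0.142857 + 0.43·0.0260286 + 0.12·0.113031 = 0.0726654.

0.073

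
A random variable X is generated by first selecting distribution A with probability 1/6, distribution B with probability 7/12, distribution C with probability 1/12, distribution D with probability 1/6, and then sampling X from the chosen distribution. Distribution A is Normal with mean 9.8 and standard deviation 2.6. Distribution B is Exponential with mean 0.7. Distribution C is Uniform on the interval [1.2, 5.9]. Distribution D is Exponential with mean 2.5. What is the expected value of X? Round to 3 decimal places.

Component means — A: 9.8; B: 0.7; C: 3.55; D: 2.5.
E[X] = 0.166667·9.8 + 0.583333·0.7 + 0.0833333·3.55 + 0.166667·2.5 = 2.75417.

2.754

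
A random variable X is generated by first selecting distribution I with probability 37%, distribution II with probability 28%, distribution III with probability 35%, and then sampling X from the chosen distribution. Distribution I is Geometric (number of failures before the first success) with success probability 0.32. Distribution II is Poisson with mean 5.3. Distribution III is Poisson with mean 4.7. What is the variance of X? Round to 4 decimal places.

7.5243

Per component, I: μ=2.125, E[X²]=11.1562; II: μ=5.3, E[X²]=33.39; III: μ=4.7, E[X²]=26.79.
E[X] = 0.37·2.125 + 0.28·5.3 + 0.35·4.7 = 3.91525.
E[X²] = 0.37·11.1562 + 0.28·33.39 + 0.35·26.79 = 22.8535.
Var(X) = E[X²] − (E[X])² = 22.8535 − 15.3292 = 7.52433.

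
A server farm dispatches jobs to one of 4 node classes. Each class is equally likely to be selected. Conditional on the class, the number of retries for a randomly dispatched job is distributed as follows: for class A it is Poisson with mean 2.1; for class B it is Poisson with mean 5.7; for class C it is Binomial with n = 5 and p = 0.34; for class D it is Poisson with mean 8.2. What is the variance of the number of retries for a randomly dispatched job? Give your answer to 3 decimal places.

11.457

Per component, A: μ=2.1, E[X²]=6.51; B: μ=5.7, E[X²]=38.19; C: μ=1.7, E[X²]=4.012; D: μ=8.2, E[X²]=75.44.
E[X] = 0.25·2.1 + 0.25·5.7 + 0.25·1.7 + 0.25·8.2 = 4.425.
E[X²] = 0.25·6.51 + 0.25·38.19 + 0.25·4.012 + 0.25·75.44 = 31.038.
Var(X) = E[X²] − (E[X])² = 31.038 − 19.5806 = 11.4574.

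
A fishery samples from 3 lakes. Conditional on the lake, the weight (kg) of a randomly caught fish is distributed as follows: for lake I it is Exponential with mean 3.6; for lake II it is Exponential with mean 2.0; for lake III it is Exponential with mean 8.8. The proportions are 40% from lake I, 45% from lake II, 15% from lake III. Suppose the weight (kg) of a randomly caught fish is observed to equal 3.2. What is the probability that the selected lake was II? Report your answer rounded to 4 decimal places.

Likelihoods f(3.2 | ·): I: 0.114198; II: 0.100948; III: 0.0789936.
Posterior ∝ prior × likelihood. Numerator for II: 0.45·0.100948 = 0.0454267.
Normalizing constant: 0.4·0.114198 + 0.45·0.100948 + 0.15·0.0789936 = 0.102955.
P(II | observation) = 0.0454267 / 0.102955 = 0.441229.

0.4412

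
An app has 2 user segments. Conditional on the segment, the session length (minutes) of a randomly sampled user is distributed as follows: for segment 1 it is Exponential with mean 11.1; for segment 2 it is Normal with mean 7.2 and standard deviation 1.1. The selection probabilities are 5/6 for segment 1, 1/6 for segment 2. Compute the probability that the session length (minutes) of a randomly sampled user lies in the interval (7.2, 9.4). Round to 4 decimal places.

Conditional on each segment, P(7.2 < X < 9.4): 1: 0.093987; 2: 0.47725.
By total probability, P(7.2 < X < 9.4) = 0.833333·0.093987 + 0.166667·0.47725 = 0.157864.

0.1579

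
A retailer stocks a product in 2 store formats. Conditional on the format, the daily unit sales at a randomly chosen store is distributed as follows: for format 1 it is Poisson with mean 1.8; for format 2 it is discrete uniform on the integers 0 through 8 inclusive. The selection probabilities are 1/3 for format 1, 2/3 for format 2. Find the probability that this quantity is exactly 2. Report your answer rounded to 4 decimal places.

Conditional on each format, P(X = 2): 1: 0.267784; 2: 0.111111.
By total probability, P(X = 2) = 0.333333·0.267784 + 0.666667·0.111111 = 0.163335.

0.1633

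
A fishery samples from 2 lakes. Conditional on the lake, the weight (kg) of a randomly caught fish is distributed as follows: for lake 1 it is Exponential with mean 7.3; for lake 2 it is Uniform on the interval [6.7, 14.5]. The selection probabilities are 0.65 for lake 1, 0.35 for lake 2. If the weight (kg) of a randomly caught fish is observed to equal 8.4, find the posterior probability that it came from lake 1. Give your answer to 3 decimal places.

0.386

Likelihoods f(8.4 | ·): 1: 0.0433452; 2: 0.128205.
Posterior ∝ prior × likelihood. Numerator for 1: 0.65·0.0433452 = 0.0281744.
Normalizing constant: 0.65·0.0433452 + 0.35·0.128205 = 0.0730462.
P(1 | observation) = 0.0281744 / 0.0730462 = 0.385706.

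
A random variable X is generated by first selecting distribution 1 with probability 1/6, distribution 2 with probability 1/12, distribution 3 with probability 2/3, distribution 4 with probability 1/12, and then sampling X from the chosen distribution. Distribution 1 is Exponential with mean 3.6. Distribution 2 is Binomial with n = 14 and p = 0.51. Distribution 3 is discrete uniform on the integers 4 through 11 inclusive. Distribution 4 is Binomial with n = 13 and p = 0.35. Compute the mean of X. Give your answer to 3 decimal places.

Component means — 1: 3.6; 2: 7.14; 3: 7.5; 4: 4.55.
E[X] = 0.166667·3.6 + 0.0833333·7.14 + 0.666667·7.5 + 0.0833333·4.55 = 6.57417.

6.574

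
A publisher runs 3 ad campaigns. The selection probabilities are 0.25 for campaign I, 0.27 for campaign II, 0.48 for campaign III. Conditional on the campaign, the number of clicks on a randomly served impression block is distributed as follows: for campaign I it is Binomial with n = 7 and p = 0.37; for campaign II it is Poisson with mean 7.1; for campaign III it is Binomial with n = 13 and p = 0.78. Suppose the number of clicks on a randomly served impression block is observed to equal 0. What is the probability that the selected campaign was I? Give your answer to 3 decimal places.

0.978

Likelihoods P(X=0 | ·): I: 0.0393898; II: 0.000825105; III: 2.8281e-09.
Posterior ∝ prior × likelihood. Numerator for I: 0.25·0.0393898 = 0.00984745.
Normalizing constant: 0.25·0.0393898 + 0.27·0.000825105 + 0.48·2.8281e-09 = 0.0100702.
P(I | observation) = 0.00984745 / 0.0100702 = 0.977877.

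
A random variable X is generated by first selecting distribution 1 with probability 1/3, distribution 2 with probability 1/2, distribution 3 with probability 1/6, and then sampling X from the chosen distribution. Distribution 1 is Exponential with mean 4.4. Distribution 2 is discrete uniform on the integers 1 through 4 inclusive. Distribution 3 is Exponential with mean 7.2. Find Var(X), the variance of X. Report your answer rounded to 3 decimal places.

18.596

Per component, 1: μ=4.4, E[X²]=38.72; 2: μ=2.5, E[X²]=7.5; 3: μ=7.2, E[X²]=103.68.
E[X] = 0.333333·4.4 + 0.5·2.5 + 0.166667·7.2 = 3.91667.
E[X²] = 0.333333·38.72 + 0.5·7.5 + 0.166667·103.68 = 33.9367.
Var(X) = E[X²] − (E[X])² = 33.9367 − 15.3403 = 18.5964.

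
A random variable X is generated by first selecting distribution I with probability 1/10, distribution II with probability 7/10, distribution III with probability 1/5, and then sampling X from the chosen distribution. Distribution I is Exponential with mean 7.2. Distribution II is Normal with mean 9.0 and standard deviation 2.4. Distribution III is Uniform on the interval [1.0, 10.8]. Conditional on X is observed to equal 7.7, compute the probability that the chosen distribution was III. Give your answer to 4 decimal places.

0.1624

Likelihoods f(7.7 | ·): I: 0.0476665; II: 0.143545; III: 0.102041.
Posterior ∝ prior × likelihood. Numerator for III: 0.2·0.102041 = 0.0204082.
Normalizing constant: 0.1·0.0476665 + 0.7·0.143545 + 0.2·0.102041 = 0.125656.
P(III | observation) = 0.0204082 / 0.125656 = 0.162413.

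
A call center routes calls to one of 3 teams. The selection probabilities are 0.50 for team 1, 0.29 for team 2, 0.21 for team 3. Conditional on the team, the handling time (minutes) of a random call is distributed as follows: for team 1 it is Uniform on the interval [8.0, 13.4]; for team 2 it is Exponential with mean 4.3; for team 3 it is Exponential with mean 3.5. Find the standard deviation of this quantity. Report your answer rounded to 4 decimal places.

Per component, 1: μ=10.7, E[X²]=116.92; 2: μ=4.3, E[X²]=36.98; 3: μ=3.5, E[X²]=24.5.
E[X] = 0.5·10.7 + 0.29·4.3 + 0.21·3.5 = 7.332.
E[X²] = 0.5·116.92 + 0.29·36.98 + 0.21·24.5 = 74.3292.
Var(X) = E[X²] − (E[X])² = 74.3292 − 53.7582 = 20.571.
SD(X) = √20.571 = 4.53552.

4.5355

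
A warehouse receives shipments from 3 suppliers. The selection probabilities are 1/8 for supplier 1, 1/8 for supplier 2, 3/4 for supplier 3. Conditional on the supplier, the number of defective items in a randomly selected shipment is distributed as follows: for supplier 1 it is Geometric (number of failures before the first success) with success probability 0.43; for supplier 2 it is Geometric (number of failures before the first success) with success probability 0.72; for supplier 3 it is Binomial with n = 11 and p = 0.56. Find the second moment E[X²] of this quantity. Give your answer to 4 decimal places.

31.1834

For each component E[X²] = Var + (mean)², giving 1: 4.83991; 2: 0.691358; 3: 40.656.
Overall E[X²] = 0.125·4.83991 + 0.125·0.691358 + 0.75·40.656 = 31.1834.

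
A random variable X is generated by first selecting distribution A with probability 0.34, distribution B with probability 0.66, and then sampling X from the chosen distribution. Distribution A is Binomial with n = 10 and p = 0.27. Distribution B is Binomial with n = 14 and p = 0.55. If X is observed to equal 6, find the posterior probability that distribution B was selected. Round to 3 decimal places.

Likelihoods P(X=6 | ·): A: 0.0231043; B: 0.139776.
Posterior ∝ prior × likelihood. Numerator for B: 0.66·0.139776 = 0.0922519.
Normalizing constant: 0.34·0.0231043 + 0.66·0.139776 = 0.100107.
P(B | observation) = 0.0922519 / 0.100107 = 0.92153.

0.922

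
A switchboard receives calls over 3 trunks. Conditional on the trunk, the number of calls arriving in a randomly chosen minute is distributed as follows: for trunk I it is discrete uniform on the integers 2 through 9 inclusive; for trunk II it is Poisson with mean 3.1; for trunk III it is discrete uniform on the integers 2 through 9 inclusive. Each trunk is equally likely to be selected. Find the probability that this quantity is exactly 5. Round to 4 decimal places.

Conditional on each trunk, P(X = 5): I: 0.125; II: 0.107477; III: 0.125.
By total probability, P(X = 5) = 0.333333·0.125 + 0.333333·0.107477 + 0.333333·0.125 = 0.119159.

0.1192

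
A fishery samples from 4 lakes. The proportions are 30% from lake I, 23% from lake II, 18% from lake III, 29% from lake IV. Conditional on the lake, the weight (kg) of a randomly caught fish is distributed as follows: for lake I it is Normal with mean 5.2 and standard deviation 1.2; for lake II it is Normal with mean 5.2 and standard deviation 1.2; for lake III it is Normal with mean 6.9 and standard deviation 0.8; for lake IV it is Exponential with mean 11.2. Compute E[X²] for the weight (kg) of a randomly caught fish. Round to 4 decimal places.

For each component E[X²] = Var + (mean)², giving I: 28.48; II: 28.48; III: 48.25; IV: 250.88.
Overall E[X²] = 0.3·28.48 + 0.23·28.48 + 0.18·48.25 + 0.29·250.88 = 96.5346.

96.5346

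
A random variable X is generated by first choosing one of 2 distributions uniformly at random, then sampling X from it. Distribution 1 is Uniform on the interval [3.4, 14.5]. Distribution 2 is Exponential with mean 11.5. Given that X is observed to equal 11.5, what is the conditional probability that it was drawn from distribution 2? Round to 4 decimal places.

0.2620

Likelihoods f(11.5 | ·): 1: 0.0900901; 2: 0.0319895.
Posterior ∝ prior × likelihood. Numerator for 2: 0.5·0.0319895 = 0.0159948.
Normalizing constant: 0.5·0.0900901 + 0.5·0.0319895 = 0.0610398.
P(2 | observation) = 0.0159948 / 0.0610398 = 0.262038.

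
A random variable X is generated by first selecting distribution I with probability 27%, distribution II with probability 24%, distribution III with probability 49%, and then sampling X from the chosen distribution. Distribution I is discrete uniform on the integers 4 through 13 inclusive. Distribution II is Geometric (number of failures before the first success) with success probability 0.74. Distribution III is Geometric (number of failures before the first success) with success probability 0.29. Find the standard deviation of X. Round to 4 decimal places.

4.0179

Per component, I: μ=8.5, E[X²]=80.5; II: μ=0.351351, E[X²]=0.598247; III: μ=2.44828, E[X²]=14.4364.
E[X] = 0.27·8.5 + 0.24·0.351351 + 0.49·2.44828 = 3.57898.
E[X²] = 0.27·80.5 + 0.24·0.598247 + 0.49·14.4364 = 28.9524.
Var(X) = E[X²] − (E[X])² = 28.9524 − 12.8091 = 16.1433.
SD(X) = √16.1433 = 4.01787.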